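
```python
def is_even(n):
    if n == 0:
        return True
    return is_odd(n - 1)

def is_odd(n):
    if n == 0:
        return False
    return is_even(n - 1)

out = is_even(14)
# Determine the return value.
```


is_even(14)
= is_odd(13)
= is_even(12)
= is_odd(11)
= is_even(10)
= is_odd(9)
= is_even(8)
= is_odd(7)
= is_even(6)
= is_odd(5)
= is_even(4)
= is_odd(3)
= is_even(2)
= is_odd(1)
= is_even(0)
n == 0: return True
= True


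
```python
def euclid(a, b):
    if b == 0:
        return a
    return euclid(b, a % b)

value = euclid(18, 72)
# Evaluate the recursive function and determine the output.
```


euclid(18, 72)
= euclid(72, 18 % 72) = euclid(72, 18)
= euclid(18, 72 % 18) = euclid(18, 0)
b == 0, return a = 18


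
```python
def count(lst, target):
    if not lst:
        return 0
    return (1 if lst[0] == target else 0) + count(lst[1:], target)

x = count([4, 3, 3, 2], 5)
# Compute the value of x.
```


count([4, 3, 3, 2], 5)
lst[0]=4 != 5: 0 + count([3, 3, 2], 5)
lst[0]=3 != 5: 0 + count([3, 2], 5)
lst[0]=3 != 5: 0 + count([2], 5)
lst[0]=2 != 5: 0 + count([], 5)
= 0


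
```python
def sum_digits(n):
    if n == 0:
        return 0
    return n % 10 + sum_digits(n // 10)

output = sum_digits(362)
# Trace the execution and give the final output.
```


sum_digits(362)
= 2 + sum_digits(36)
= 2 + 6 + sum_digits(3)
= 2 + 6 + 3 + sum_digits(0)
= 2 + 6 + 3 + 0
= 11


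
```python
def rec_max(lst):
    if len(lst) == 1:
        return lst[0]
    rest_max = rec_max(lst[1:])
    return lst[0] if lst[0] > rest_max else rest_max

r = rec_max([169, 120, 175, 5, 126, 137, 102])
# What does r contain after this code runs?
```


rec_max([169, 120, 175, 5, 126, 137, 102])
= compare 169 with rec_max([120, 175, 5, 126, 137, 102])
= compare 120 with rec_max([175, 5, 126, 137, 102])
= compare 175 with rec_max([5, 126, 137, 102])
= compare 5 with rec_max([126, 137, 102])
= compare 126 with rec_max([137, 102])
= compare 137 with rec_max([102])
Base: rec_max([102]) = 102
compare 137 with 102: max = 137
compare 126 with 137: max = 137
compare 5 with 137: max = 137
compare 175 with 137: max = 175
compare 120 with 175: max = 175
compare 169 with 175: max = 175
= 175


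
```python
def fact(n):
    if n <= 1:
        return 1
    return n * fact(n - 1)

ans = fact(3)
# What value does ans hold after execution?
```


fact(3)
= 3 * fact(2)
= 3 * 2 * fact(1)
= 3 * 2 * 1
= 6


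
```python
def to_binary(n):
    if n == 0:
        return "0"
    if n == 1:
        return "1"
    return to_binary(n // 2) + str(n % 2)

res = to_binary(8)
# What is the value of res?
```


to_binary(8)
= to_binary(4) + "0"
= to_binary(2) + "0" + "0"
= to_binary(1) + "0" + "0" + "0"
= "1" + "0" + "0" + "0"
= "1000"


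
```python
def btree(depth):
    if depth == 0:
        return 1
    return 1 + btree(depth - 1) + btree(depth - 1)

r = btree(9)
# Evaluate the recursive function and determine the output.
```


btree(9)
= 1 + btree(8) + btree(8)
= 1 + 2 * btree(8)
btree(k) = 2^(k+1) - 1
btree(0) = 1
btree(1) = 3
btree(2) = 7
btree(3) = 15
btree(4) = 31
btree(9) = 2^10 - 1 = 1023


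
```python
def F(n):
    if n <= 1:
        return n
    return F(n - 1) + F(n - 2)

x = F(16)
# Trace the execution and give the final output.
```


F(16)
= F(15) + F(14)
= (F(14) + F(13)) + F(14)
Computing bottom-up: F(0)=0, F(1)=1, F(2)=1, F(3)=2, F(4)=3, F(5)=5, F(6)=8, F(7)=13, F(8)=21, F(9)=34, F(10)=55, F(11)=89, F(12)=144, F(13)=233, F(14)=377, F(15)=610, F(16)=987
= 987


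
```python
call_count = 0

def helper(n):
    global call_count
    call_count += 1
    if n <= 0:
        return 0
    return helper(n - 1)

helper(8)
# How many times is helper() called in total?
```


helper(8) calls helper(7) calls ... calls helper(0)
Total calls: 8 + 1 (for base case) = 9


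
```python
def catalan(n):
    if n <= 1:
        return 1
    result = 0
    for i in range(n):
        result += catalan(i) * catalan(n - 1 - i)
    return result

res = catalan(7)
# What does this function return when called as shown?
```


catalan(7)
= sum of catalan(i) * catalan(7-1-i) for i in 0..6
First compute sub-values bottom-up:
  catalan(0) = 1, catalan(1) = 1
  catalan(2) = 1*1 + 1*1 = 2
  catalan(3) = 1*2 + 1*1 + 2*1 = 5
  catalan(4) = 1*5 + 1*2 + 2*1 + 5*1 = 14
  catalan(5) = 1*14 + 1*5 + 2*2 + 5*1 + 14*1 = 42
  catalan(6) = 1*42 + 1*14 + 2*5 + 5*2 + 14*1 + 42*1 = 132
Now catalan(7):
  catalan(0)*catalan(6) = 1*132 = 132
  catalan(1)*catalan(5) = 1*42 = 42
  catalan(2)*catalan(4) = 2*14 = 28
  catalan(3)*catalan(3) = 5*5 = 25
  catalan(4)*catalan(2) = 14*2 = 28
  catalan(5)*catalan(1) = 42*1 = 42
  catalan(6)*catalan(0) = 132*1 = 132
= 132 + 42 + 28 + 25 + 28 + 42 + 132
= 429


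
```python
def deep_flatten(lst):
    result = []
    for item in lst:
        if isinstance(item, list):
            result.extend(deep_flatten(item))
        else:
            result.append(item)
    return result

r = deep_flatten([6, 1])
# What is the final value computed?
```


deep_flatten([6, 1])
Processing each element:
  6 is not a list -> append 6
  1 is not a list -> append 1
= [6, 1]


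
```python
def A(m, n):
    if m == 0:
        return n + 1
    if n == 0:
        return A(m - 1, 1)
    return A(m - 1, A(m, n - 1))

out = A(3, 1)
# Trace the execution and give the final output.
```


A(3, 1)
= A(2, A(3, 0))
First compute A(3, 0) = 5
= A(2, 5)
= 13


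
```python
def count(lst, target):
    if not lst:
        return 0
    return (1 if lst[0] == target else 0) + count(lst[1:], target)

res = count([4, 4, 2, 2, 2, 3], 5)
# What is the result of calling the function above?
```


count([4, 4, 2, 2, 2, 3], 5)
lst[0]=4 != 5: 0 + count([4, 2, 2, 2, 3], 5)
lst[0]=4 != 5: 0 + count([2, 2, 2, 3], 5)
lst[0]=2 != 5: 0 + count([2, 2, 3], 5)
lst[0]=2 != 5: 0 + count([2, 3], 5)
lst[0]=2 != 5: 0 + count([3], 5)
lst[0]=3 != 5: 0 + count([], 5)
= 0


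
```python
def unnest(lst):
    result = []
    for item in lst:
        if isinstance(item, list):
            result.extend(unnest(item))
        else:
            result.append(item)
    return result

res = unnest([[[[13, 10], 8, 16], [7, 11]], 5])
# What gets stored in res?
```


unnest([[[[13, 10], 8, 16], [7, 11]], 5])
Processing each element:
  [[[13, 10], 8, 16], [7, 11]] is a list -> unnest recursively -> [13, 10, 8, 16, 7, 11]
  5 is not a list -> append 5
= [13, 10, 8, 16, 7, 11, 5]


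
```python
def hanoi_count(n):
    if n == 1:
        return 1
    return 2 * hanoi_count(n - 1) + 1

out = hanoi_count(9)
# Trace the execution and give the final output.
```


hanoi_count(9)
= 2 * hanoi_count(8) + 1
= 2 * (2 * hanoi_count(7) + 1) + 1
= 2 * (2 * (2 * hanoi_count(6) + 1) + 1) + 1
= 2 * (2 * (2 * (2 * hanoi_count(5) + 1) + 1) + 1) + 1
= 2 * (2 * (2 * (2 * (2 * hanoi_count(4) + 1) + 1) + 1) + 1) + 1
= 2 * (2 * (2 * (2 * (2 * (2 * hanoi_count(3) + 1) + 1) + 1) + 1) + 1) + 1
= 2 * (2 * (2 * (2 * (2 * (2 * (2 * hanoi_count(2) + 1) + 1) + 1) + 1) + 1) + 1) + 1
= 2 * (2 * (2 * (2 * (2 * (2 * (2 * (2 * hanoi_count(1) + 1) + 1) + 1) + 1) + 1) + 1) + 1) + 1
Now compute bottom-up:
hanoi_count(1) = 1
hanoi_count(2) = 2 * 1 + 1 = 3
hanoi_count(3) = 2 * 3 + 1 = 7
hanoi_count(4) = 2 * 7 + 1 = 15
hanoi_count(5) = 2 * 15 + 1 = 31
hanoi_count(6) = 2 * 31 + 1 = 63
hanoi_count(7) = 2 * 63 + 1 = 127
hanoi_count(8) = 2 * 127 + 1 = 255
hanoi_count(9) = 2 * 255 + 1 = 511
= 511


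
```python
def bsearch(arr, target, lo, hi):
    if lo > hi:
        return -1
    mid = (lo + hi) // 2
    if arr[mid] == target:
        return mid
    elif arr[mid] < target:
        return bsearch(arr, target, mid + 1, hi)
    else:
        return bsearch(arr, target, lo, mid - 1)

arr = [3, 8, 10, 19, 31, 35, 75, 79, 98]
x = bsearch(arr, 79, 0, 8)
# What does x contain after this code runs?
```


bsearch(arr, 79, 0, 8)
lo=0, hi=8, mid=4, arr[mid]=31
31 < 79, search right half
lo=5, hi=8, mid=6, arr[mid]=75
75 < 79, search right half
lo=7, hi=8, mid=7, arr[mid]=79
arr[7] == 79, found at index 7
= 7


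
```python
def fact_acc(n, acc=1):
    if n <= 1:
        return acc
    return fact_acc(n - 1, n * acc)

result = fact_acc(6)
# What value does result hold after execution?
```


fact_acc(6, 1)
= fact_acc(5, 6 * 1) = fact_acc(5, 6)
= fact_acc(4, 5 * 6) = fact_acc(4, 30)
= fact_acc(3, 4 * 30) = fact_acc(3, 120)
= fact_acc(2, 3 * 120) = fact_acc(2, 360)
= fact_acc(1, 2 * 360) = fact_acc(1, 720)
n <= 1, return acc = 720


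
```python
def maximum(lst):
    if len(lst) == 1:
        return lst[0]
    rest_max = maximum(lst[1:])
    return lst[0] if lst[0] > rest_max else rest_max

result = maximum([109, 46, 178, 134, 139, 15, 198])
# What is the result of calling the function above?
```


maximum([109, 46, 178, 134, 139, 15, 198])
= compare 109 with maximum([46, 178, 134, 139, 15, 198])
= compare 46 with maximum([178, 134, 139, 15, 198])
= compare 178 with maximum([134, 139, 15, 198])
= compare 134 with maximum([139, 15, 198])
= compare 139 with maximum([15, 198])
= compare 15 with maximum([198])
Base: maximum([198]) = 198
compare 15 with 198: max = 198
compare 139 with 198: max = 198
compare 134 with 198: max = 198
compare 178 with 198: max = 198
compare 46 with 198: max = 198
compare 109 with 198: max = 198
= 198


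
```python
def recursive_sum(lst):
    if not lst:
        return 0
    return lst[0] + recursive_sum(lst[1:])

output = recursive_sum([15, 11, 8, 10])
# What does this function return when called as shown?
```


recursive_sum([15, 11, 8, 10])
= 15 + recursive_sum([11, 8, 10])
= 15 + 11 + recursive_sum([8, 10])
= 15 + 11 + 8 + recursive_sum([10])
= 15 + 11 + 8 + 10 + recursive_sum([])
= 15 + 11 + 8 + 10 + 0
= 44


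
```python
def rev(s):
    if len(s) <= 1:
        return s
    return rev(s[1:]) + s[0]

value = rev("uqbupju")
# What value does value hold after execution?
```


rev("uqbupju")
= rev("qbupju") + "u"
= rev("bupju") + "q" + "u"
= rev("upju") + "b" + "q" + "u"
= rev("pju") + "u" + "b" + "q" + "u"
= rev("ju") + "p" + "u" + "b" + "q" + "u"
= rev("u") + "j" + "p" + "u" + "b" + "q" + "u"
= "u" + "j" + "p" + "u" + "b" + "q" + "u"
= "ujpubqu"


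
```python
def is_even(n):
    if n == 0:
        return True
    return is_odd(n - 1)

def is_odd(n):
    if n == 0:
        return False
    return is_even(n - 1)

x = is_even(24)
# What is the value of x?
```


is_even(24)
= is_odd(23)
= is_even(22)
= is_odd(21)
= is_even(20)
= is_odd(19)
= is_even(18)
= is_odd(17)
= is_even(16)
= is_odd(15)
= is_even(14)
= is_odd(13)
= is_even(12)
= is_odd(11)
= is_even(10)
= is_odd(9)
= is_even(8)
= is_odd(7)
= is_even(6)
= is_odd(5)
= is_even(4)
= is_odd(3)
= is_even(2)
= is_odd(1)
= is_even(0)
n == 0: return True
= True


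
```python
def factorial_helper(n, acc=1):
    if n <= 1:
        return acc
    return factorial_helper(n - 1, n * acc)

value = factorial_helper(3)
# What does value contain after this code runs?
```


factorial_helper(3, 1)
= factorial_helper(2, 3 * 1) = factorial_helper(2, 3)
= factorial_helper(1, 2 * 3) = factorial_helper(1, 6)
n <= 1, return acc = 6


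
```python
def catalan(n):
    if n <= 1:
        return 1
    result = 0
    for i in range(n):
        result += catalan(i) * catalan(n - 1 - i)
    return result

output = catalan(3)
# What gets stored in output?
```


catalan(3)
= sum of catalan(i) * catalan(3-1-i) for i in 0..2
First compute sub-values bottom-up:
  catalan(0) = 1, catalan(1) = 1
  catalan(2) = 1*1 + 1*1 = 2
Now catalan(3):
  catalan(0)*catalan(2) = 1*2 = 2
  catalan(1)*catalan(1) = 1*1 = 1
  catalan(2)*catalan(0) = 2*1 = 2
= 2 + 1 + 2
= 5


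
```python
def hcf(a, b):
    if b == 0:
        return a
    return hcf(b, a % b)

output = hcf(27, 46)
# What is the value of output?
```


hcf(27, 46)
= hcf(46, 27 % 46) = hcf(46, 27)
= hcf(27, 46 % 27) = hcf(27, 19)
= hcf(19, 27 % 19) = hcf(19, 8)
= hcf(8, 19 % 8) = hcf(8, 3)
= hcf(3, 8 % 3) = hcf(3, 2)
= hcf(2, 3 % 2) = hcf(2, 1)
= hcf(1, 2 % 1) = hcf(1, 0)
b == 0, return a = 1


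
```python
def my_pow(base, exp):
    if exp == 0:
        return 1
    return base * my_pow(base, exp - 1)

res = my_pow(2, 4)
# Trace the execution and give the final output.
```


my_pow(2, 4)
= 2 * my_pow(2, 3)
= 2 * 2 * my_pow(2, 2)
= 2 * 2 * 2 * my_pow(2, 1)
= 2 * 2 * 2 * 2 * my_pow(2, 0)
= 2 * 2 * 2 * 2 * 1
= 16


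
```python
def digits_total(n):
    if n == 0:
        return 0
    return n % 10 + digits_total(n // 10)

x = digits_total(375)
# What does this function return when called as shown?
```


digits_total(375)
= 5 + digits_total(37)
= 5 + 7 + digits_total(3)
= 5 + 7 + 3 + digits_total(0)
= 5 + 7 + 3 + 0
= 15


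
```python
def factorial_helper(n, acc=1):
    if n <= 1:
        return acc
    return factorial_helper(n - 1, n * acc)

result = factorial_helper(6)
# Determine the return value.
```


factorial_helper(6, 1)
= factorial_helper(5, 6 * 1) = factorial_helper(5, 6)
= factorial_helper(4, 5 * 6) = factorial_helper(4, 30)
= factorial_helper(3, 4 * 30) = factorial_helper(3, 120)
= factorial_helper(2, 3 * 120) = factorial_helper(2, 360)
= factorial_helper(1, 2 * 360) = factorial_helper(1, 720)
n <= 1, return acc = 720


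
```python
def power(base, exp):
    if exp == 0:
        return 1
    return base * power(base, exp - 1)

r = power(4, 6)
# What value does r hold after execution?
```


power(4, 6)
= 4 * power(4, 5)
= 4 * 4 * power(4, 4)
= 4 * 4 * 4 * power(4, 3)
= 4 * 4 * 4 * 4 * power(4, 2)
= 4 * 4 * 4 * 4 * 4 * power(4, 1)
= 4 * 4 * 4 * 4 * 4 * 4 * power(4, 0)
= 4 * 4 * 4 * 4 * 4 * 4 * 1
= 4096


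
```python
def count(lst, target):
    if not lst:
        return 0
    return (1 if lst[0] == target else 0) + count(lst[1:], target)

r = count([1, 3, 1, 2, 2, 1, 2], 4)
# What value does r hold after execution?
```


count([1, 3, 1, 2, 2, 1, 2], 4)
lst[0]=1 != 4: 0 + count([3, 1, 2, 2, 1, 2], 4)
lst[0]=3 != 4: 0 + count([1, 2, 2, 1, 2], 4)
lst[0]=1 != 4: 0 + count([2, 2, 1, 2], 4)
lst[0]=2 != 4: 0 + count([2, 1, 2], 4)
lst[0]=2 != 4: 0 + count([1, 2], 4)
lst[0]=1 != 4: 0 + count([2], 4)
lst[0]=2 != 4: 0 + count([], 4)
= 0


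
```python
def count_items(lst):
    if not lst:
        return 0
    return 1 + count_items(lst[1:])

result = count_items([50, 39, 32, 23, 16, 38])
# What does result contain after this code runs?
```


count_items([50, 39, 32, 23, 16, 38])
= 1 + count_items([39, 32, 23, 16, 38])
= 1 + 1 + count_items([32, 23, 16, 38])
= 1 + 1 + 1 + count_items([23, 16, 38])
= 1 + 1 + 1 + 1 + count_items([16, 38])
= 1 + 1 + 1 + 1 + 1 + count_items([38])
= 1 + 1 + 1 + 1 + 1 + 1 + count_items([])
= 1 + 1 + 1 + 1 + 1 + 1 + 0
= 6


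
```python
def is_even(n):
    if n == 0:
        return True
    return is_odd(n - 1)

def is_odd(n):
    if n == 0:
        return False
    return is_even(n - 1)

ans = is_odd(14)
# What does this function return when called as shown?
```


is_odd(14)
= is_even(13)
= is_odd(12)
= is_even(11)
= is_odd(10)
= is_even(9)
= is_odd(8)
= is_even(7)
= is_odd(6)
= is_even(5)
= is_odd(4)
= is_even(3)
= is_odd(2)
= is_even(1)
= is_odd(0)
n == 0: return False
= False


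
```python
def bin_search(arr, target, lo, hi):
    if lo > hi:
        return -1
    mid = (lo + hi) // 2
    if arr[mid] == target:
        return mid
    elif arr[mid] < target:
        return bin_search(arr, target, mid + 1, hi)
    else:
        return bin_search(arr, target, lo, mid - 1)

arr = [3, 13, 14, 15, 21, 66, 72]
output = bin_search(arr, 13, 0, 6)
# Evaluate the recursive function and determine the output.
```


bin_search(arr, 13, 0, 6)
lo=0, hi=6, mid=3, arr[mid]=15
15 > 13, search left half
lo=0, hi=2, mid=1, arr[mid]=13
arr[1] == 13, found at index 1
= 1


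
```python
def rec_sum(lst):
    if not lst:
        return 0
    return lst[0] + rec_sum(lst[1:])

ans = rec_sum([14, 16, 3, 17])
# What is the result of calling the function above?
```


rec_sum([14, 16, 3, 17])
= 14 + rec_sum([16, 3, 17])
= 14 + 16 + rec_sum([3, 17])
= 14 + 16 + 3 + rec_sum([17])
= 14 + 16 + 3 + 17 + rec_sum([])
= 14 + 16 + 3 + 17 + 0
= 50


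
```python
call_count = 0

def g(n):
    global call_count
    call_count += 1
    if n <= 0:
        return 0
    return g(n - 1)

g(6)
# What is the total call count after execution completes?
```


g(6) calls g(5) calls ... calls g(0)
Total calls: 6 + 1 (for base case) = 7


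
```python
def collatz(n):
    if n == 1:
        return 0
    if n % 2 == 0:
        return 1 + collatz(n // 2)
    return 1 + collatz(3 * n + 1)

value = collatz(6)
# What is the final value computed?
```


collatz(6)
6 is even -> collatz(3)
3 is odd -> 3*3+1 = 10 -> collatz(10)
10 is even -> collatz(5)
5 is odd -> 3*5+1 = 16 -> collatz(16)
16 is even -> collatz(8)
8 is even -> collatz(4)
4 is even -> collatz(2)
2 is even -> collatz(1)
Reached 1 after 8 steps
= 8


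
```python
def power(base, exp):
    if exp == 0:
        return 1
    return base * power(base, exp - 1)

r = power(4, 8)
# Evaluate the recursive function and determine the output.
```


power(4, 8)
= 4 * power(4, 7)
= 4 * 4 * power(4, 6)
= 4 * 4 * 4 * power(4, 5)
= 4 * 4 * 4 * 4 * power(4, 4)
= 4 * 4 * 4 * 4 * 4 * power(4, 3)
= 4 * 4 * 4 * 4 * 4 * 4 * power(4, 2)
= 4 * 4 * 4 * 4 * 4 * 4 * 4 * power(4, 1)
= 4 * 4 * 4 * 4 * 4 * 4 * 4 * 4 * power(4, 0)
= 4 * 4 * 4 * 4 * 4 * 4 * 4 * 4 * 1
= 65536


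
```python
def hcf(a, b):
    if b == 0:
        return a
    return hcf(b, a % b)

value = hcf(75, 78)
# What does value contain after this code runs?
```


hcf(75, 78)
= hcf(78, 75 % 78) = hcf(78, 75)
= hcf(75, 78 % 75) = hcf(75, 3)
= hcf(3, 75 % 3) = hcf(3, 0)
b == 0, return a = 3


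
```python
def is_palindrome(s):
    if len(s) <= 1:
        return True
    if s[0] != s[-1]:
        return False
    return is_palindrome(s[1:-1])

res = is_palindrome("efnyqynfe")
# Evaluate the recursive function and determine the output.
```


is_palindrome("efnyqynfe")
"efnyqynfe": s[0]='e' == s[-1]='e' -> is_palindrome("fnyqynf")
"fnyqynf": s[0]='f' == s[-1]='f' -> is_palindrome("nyqyn")
"nyqyn": s[0]='n' == s[-1]='n' -> is_palindrome("yqy")
"yqy": s[0]='y' == s[-1]='y' -> is_palindrome("q")
"q": len <= 1 -> True
= True


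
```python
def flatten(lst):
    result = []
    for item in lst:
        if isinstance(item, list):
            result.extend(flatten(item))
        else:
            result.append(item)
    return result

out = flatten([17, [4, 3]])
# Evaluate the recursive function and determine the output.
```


flatten([17, [4, 3]])
Processing each element:
  17 is not a list -> append 17
  [4, 3] is a list -> flatten recursively -> [4, 3]
= [17, 4, 3]


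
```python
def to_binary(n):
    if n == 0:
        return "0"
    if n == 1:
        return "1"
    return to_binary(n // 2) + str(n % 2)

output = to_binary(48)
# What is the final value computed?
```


to_binary(48)
= to_binary(24) + "0"
= to_binary(12) + "0" + "0"
= to_binary(6) + "0" + "0" + "0"
= to_binary(3) + "0" + "0" + "0" + "0"
= to_binary(1) + "1" + "0" + "0" + "0" + "0"
= "1" + "1" + "0" + "0" + "0" + "0"
= "110000"


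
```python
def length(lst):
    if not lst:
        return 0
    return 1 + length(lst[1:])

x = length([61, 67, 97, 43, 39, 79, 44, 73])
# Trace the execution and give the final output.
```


length([61, 67, 97, 43, 39, 79, 44, 73])
= 1 + length([67, 97, 43, 39, 79, 44, 73])
= 1 + 1 + length([97, 43, 39, 79, 44, 73])
= 1 + 1 + 1 + length([43, 39, 79, 44, 73])
= 1 + 1 + 1 + 1 + length([39, 79, 44, 73])
= 1 + 1 + 1 + 1 + 1 + length([79, 44, 73])
= 1 + 1 + 1 + 1 + 1 + 1 + length([44, 73])
= 1 + 1 + 1 + 1 + 1 + 1 + 1 + length([73])
= 1 + 1 + 1 + 1 + 1 + 1 + 1 + 1 + length([])
= 1 + 1 + 1 + 1 + 1 + 1 + 1 + 1 + 0
= 8


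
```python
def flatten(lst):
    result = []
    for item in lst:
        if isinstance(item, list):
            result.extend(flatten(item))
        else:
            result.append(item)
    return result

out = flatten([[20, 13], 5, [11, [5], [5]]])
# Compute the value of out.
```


flatten([[20, 13], 5, [11, [5], [5]]])
Processing each element:
  [20, 13] is a list -> flatten recursively -> [20, 13]
  5 is not a list -> append 5
  [11, [5], [5]] is a list -> flatten recursively -> [11, 5, 5]
= [20, 13, 5, 11, 5, 5]


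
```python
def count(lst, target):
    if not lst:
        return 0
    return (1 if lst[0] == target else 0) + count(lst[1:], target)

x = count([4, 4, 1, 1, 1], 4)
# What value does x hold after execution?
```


count([4, 4, 1, 1, 1], 4)
lst[0]=4 == 4: 1 + count([4, 1, 1, 1], 4)
lst[0]=4 == 4: 1 + count([1, 1, 1], 4)
lst[0]=1 != 4: 0 + count([1, 1], 4)
lst[0]=1 != 4: 0 + count([1], 4)
lst[0]=1 != 4: 0 + count([], 4)
= 2


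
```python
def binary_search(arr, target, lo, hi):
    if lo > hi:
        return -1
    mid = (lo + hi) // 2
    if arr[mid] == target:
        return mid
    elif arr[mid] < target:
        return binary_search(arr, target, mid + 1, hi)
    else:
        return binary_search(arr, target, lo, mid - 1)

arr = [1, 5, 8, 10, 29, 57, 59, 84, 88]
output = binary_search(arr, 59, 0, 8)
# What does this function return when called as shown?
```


binary_search(arr, 59, 0, 8)
lo=0, hi=8, mid=4, arr[mid]=29
29 < 59, search right half
lo=5, hi=8, mid=6, arr[mid]=59
arr[6] == 59, found at index 6
= 6


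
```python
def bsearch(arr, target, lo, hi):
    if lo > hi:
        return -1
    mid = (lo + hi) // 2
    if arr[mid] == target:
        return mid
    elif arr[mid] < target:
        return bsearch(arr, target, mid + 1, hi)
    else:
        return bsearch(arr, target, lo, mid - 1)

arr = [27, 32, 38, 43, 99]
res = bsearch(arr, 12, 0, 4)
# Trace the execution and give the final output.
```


bsearch(arr, 12, 0, 4)
lo=0, hi=4, mid=2, arr[mid]=38
38 > 12, search left half
lo=0, hi=1, mid=0, arr[mid]=27
27 > 12, search left half
lo > hi, target not found, return -1
= -1


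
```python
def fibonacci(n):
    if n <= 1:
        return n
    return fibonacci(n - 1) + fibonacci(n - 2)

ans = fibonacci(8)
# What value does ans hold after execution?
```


fibonacci(8)
= fibonacci(7) + fibonacci(6)
= (fibonacci(6) + fibonacci(5)) + fibonacci(6)
Computing bottom-up: fibonacci(0)=0, fibonacci(1)=1, fibonacci(2)=1, fibonacci(3)=2, fibonacci(4)=3, fibonacci(5)=5, fibonacci(6)=8, fibonacci(7)=13, fibonacci(8)=21
= 21


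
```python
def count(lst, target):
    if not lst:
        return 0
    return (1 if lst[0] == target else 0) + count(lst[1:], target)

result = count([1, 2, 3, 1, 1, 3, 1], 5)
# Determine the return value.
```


count([1, 2, 3, 1, 1, 3, 1], 5)
lst[0]=1 != 5: 0 + count([2, 3, 1, 1, 3, 1], 5)
lst[0]=2 != 5: 0 + count([3, 1, 1, 3, 1], 5)
lst[0]=3 != 5: 0 + count([1, 1, 3, 1], 5)
lst[0]=1 != 5: 0 + count([1, 3, 1], 5)
lst[0]=1 != 5: 0 + count([3, 1], 5)
lst[0]=3 != 5: 0 + count([1], 5)
lst[0]=1 != 5: 0 + count([], 5)
= 0


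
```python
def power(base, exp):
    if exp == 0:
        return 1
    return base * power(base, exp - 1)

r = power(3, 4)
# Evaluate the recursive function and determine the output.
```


power(3, 4)
= 3 * power(3, 3)
= 3 * 3 * power(3, 2)
= 3 * 3 * 3 * power(3, 1)
= 3 * 3 * 3 * 3 * power(3, 0)
= 3 * 3 * 3 * 3 * 1
= 81


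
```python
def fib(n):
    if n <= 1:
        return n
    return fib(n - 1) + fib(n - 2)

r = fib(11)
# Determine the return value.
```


fib(11)
= fib(10) + fib(9)
= (fib(9) + fib(8)) + fib(9)
Computing bottom-up: fib(0)=0, fib(1)=1, fib(2)=1, fib(3)=2, fib(4)=3, fib(5)=5, fib(6)=8, fib(7)=13, fib(8)=21, fib(9)=34, fib(10)=55, fib(11)=89
= 89


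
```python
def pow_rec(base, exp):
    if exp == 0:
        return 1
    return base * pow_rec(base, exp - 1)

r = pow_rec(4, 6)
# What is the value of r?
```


pow_rec(4, 6)
= 4 * pow_rec(4, 5)
= 4 * 4 * pow_rec(4, 4)
= 4 * 4 * 4 * pow_rec(4, 3)
= 4 * 4 * 4 * 4 * pow_rec(4, 2)
= 4 * 4 * 4 * 4 * 4 * pow_rec(4, 1)
= 4 * 4 * 4 * 4 * 4 * 4 * pow_rec(4, 0)
= 4 * 4 * 4 * 4 * 4 * 4 * 1
= 4096


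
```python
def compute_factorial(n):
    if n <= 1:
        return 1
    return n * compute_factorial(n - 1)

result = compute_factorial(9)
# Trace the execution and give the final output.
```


compute_factorial(9)
= 9 * compute_factorial(8)
= 9 * 8 * compute_factorial(7)
= 9 * 8 * 7 * compute_factorial(6)
= 9 * 8 * 7 * 6 * compute_factorial(5)
= 9 * 8 * 7 * 6 * 5 * compute_factorial(4)
= 9 * 8 * 7 * 6 * 5 * 4 * compute_factorial(3)
= 9 * 8 * 7 * 6 * 5 * 4 * 3 * compute_factorial(2)
= 9 * 8 * 7 * 6 * 5 * 4 * 3 * 2 * compute_factorial(1)
= 9 * 8 * 7 * 6 * 5 * 4 * 3 * 2 * 1
= 362880


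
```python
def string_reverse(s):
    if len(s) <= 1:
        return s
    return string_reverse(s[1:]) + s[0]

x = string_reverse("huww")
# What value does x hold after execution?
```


string_reverse("huww")
= string_reverse("uww") + "h"
= string_reverse("ww") + "u" + "h"
= string_reverse("w") + "w" + "u" + "h"
= "w" + "w" + "u" + "h"
= "wwuh"


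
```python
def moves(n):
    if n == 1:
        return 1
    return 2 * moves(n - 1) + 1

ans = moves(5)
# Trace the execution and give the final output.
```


moves(5)
= 2 * moves(4) + 1
= 2 * (2 * moves(3) + 1) + 1
= 2 * (2 * (2 * moves(2) + 1) + 1) + 1
= 2 * (2 * (2 * (2 * moves(1) + 1) + 1) + 1) + 1
Now compute bottom-up:
moves(1) = 1
moves(2) = 2 * 1 + 1 = 3
moves(3) = 2 * 3 + 1 = 7
moves(4) = 2 * 7 + 1 = 15
moves(5) = 2 * 15 + 1 = 31
= 31


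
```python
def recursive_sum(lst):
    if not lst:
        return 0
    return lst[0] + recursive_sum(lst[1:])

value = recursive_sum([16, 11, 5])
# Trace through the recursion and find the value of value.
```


recursive_sum([16, 11, 5])
= 16 + recursive_sum([11, 5])
= 16 + 11 + recursive_sum([5])
= 16 + 11 + 5 + recursive_sum([])
= 16 + 11 + 5 + 0
= 32


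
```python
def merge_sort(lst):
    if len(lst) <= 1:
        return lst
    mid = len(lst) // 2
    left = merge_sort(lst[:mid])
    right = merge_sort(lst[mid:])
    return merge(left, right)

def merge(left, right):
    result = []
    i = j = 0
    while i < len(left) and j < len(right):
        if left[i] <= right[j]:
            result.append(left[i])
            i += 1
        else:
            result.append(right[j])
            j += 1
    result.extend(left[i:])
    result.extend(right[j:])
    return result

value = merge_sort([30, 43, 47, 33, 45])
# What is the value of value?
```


merge_sort([30, 43, 47, 33, 45])
Split into [30, 43] and [47, 33, 45]
Left sorted: [30, 43]
Right sorted: [33, 45, 47]
Merge [30, 43] and [33, 45, 47]
= [30, 33, 43, 45, 47]


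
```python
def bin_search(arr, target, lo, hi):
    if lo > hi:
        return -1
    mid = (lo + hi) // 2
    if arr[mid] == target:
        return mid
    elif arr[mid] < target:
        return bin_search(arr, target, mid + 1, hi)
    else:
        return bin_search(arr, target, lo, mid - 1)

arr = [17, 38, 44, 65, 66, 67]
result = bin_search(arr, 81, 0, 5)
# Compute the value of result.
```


bin_search(arr, 81, 0, 5)
lo=0, hi=5, mid=2, arr[mid]=44
44 < 81, search right half
lo=3, hi=5, mid=4, arr[mid]=66
66 < 81, search right half
lo=5, hi=5, mid=5, arr[mid]=67
67 < 81, search right half
lo > hi, target not found, return -1
= -1


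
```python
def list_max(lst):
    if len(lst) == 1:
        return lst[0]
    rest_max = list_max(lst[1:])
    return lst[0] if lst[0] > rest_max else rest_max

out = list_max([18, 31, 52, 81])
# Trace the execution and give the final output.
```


list_max([18, 31, 52, 81])
= compare 18 with list_max([31, 52, 81])
= compare 31 with list_max([52, 81])
= compare 52 with list_max([81])
Base: list_max([81]) = 81
compare 52 with 81: max = 81
compare 31 with 81: max = 81
compare 18 with 81: max = 81
= 81


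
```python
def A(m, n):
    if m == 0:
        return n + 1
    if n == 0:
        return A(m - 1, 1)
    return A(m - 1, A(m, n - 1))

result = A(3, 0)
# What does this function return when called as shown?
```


A(3, 0)
n == 0: return A(2, 1)
= A(2, 1) = 5
= 5


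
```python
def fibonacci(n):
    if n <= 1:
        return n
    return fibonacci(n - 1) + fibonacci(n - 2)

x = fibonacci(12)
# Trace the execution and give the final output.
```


fibonacci(12)
= fibonacci(11) + fibonacci(10)
= (fibonacci(10) + fibonacci(9)) + fibonacci(10)
Computing bottom-up: fibonacci(0)=0, fibonacci(1)=1, fibonacci(2)=1, fibonacci(3)=2, fibonacci(4)=3, fibonacci(5)=5, fibonacci(6)=8, fibonacci(7)=13, fibonacci(8)=21, fibonacci(9)=34, fibonacci(10)=55, fibonacci(11)=89, fibonacci(12)=144
= 144


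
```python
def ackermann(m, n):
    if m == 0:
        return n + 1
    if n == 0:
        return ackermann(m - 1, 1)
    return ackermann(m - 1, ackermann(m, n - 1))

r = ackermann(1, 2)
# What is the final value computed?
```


ackermann(1, 2)
= ackermann(0, ackermann(1, 1))
First compute ackermann(1, 1) = 3
= ackermann(0, 3)
= 4


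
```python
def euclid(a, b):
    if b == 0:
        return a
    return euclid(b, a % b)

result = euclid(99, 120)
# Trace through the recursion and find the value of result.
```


euclid(99, 120)
= euclid(120, 99 % 120) = euclid(120, 99)
= euclid(99, 120 % 99) = euclid(99, 21)
= euclid(21, 99 % 21) = euclid(21, 15)
= euclid(15, 21 % 15) = euclid(15, 6)
= euclid(6, 15 % 6) = euclid(6, 3)
= euclid(3, 6 % 3) = euclid(3, 0)
b == 0, return a = 3


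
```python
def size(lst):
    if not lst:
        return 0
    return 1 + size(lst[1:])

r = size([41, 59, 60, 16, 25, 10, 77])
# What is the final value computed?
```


size([41, 59, 60, 16, 25, 10, 77])
= 1 + size([59, 60, 16, 25, 10, 77])
= 1 + 1 + size([60, 16, 25, 10, 77])
= 1 + 1 + 1 + size([16, 25, 10, 77])
= 1 + 1 + 1 + 1 + size([25, 10, 77])
= 1 + 1 + 1 + 1 + 1 + size([10, 77])
= 1 + 1 + 1 + 1 + 1 + 1 + size([77])
= 1 + 1 + 1 + 1 + 1 + 1 + 1 + size([])
= 1 + 1 + 1 + 1 + 1 + 1 + 1 + 0
= 7


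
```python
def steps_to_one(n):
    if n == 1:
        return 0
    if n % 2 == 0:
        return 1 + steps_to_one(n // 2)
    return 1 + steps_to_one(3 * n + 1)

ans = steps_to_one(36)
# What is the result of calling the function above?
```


steps_to_one(36)
36 is even -> steps_to_one(18)
18 is even -> steps_to_one(9)
9 is odd -> 3*9+1 = 28 -> steps_to_one(28)
28 is even -> steps_to_one(14)
14 is even -> steps_to_one(7)
7 is odd -> 3*7+1 = 22 -> steps_to_one(22)
22 is even -> steps_to_one(11)
11 is odd -> 3*11+1 = 34 -> steps_to_one(34)
34 is even -> steps_to_one(17)
17 is odd -> 3*17+1 = 52 -> steps_to_one(52)
52 is even -> steps_to_one(26)
26 is even -> steps_to_one(13)
13 is odd -> 3*13+1 = 40 -> steps_to_one(40)
40 is even -> steps_to_one(20)
20 is even -> steps_to_one(10)
10 is even -> steps_to_one(5)
5 is odd -> 3*5+1 = 16 -> steps_to_one(16)
16 is even -> steps_to_one(8)
8 is even -> steps_to_one(4)
4 is even -> steps_to_one(2)
2 is even -> steps_to_one(1)
Reached 1 after 21 steps
= 21


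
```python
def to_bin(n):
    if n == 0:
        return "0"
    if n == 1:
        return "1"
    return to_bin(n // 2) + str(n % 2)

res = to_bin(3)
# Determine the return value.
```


to_bin(3)
= to_bin(1) + "1"
= "1" + "1"
= "11"


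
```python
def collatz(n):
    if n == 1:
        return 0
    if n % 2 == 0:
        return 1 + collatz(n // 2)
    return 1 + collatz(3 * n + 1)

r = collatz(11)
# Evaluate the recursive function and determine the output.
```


collatz(11)
11 is odd -> 3*11+1 = 34 -> collatz(34)
34 is even -> collatz(17)
17 is odd -> 3*17+1 = 52 -> collatz(52)
52 is even -> collatz(26)
26 is even -> collatz(13)
13 is odd -> 3*13+1 = 40 -> collatz(40)
40 is even -> collatz(20)
20 is even -> collatz(10)
10 is even -> collatz(5)
5 is odd -> 3*5+1 = 16 -> collatz(16)
16 is even -> collatz(8)
8 is even -> collatz(4)
4 is even -> collatz(2)
2 is even -> collatz(1)
Reached 1 after 14 steps
= 14


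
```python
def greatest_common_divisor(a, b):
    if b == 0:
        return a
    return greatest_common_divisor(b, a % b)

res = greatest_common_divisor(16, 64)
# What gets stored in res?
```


greatest_common_divisor(16, 64)
= greatest_common_divisor(64, 16 % 64) = greatest_common_divisor(64, 16)
= greatest_common_divisor(16, 64 % 16) = greatest_common_divisor(16, 0)
b == 0, return a = 16


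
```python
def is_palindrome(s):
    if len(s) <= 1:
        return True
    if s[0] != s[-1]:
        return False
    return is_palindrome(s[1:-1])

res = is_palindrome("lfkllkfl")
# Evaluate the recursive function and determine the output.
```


is_palindrome("lfkllkfl")
"lfkllkfl": s[0]='l' == s[-1]='l' -> is_palindrome("fkllkf")
"fkllkf": s[0]='f' == s[-1]='f' -> is_palindrome("kllk")
"kllk": s[0]='k' == s[-1]='k' -> is_palindrome("ll")
"ll": s[0]='l' == s[-1]='l' -> is_palindrome("")
"": len <= 1 -> True
= True


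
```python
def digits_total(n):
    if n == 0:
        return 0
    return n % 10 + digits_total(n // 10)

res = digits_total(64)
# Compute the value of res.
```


digits_total(64)
= 4 + digits_total(6)
= 4 + 6 + digits_total(0)
= 4 + 6 + 0
= 10


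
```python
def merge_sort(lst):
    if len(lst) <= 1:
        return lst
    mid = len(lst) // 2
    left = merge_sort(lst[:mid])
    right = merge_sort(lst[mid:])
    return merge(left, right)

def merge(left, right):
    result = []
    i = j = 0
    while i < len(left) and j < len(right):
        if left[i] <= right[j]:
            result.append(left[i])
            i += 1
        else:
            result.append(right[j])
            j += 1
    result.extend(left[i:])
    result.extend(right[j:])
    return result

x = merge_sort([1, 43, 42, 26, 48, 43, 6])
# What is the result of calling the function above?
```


merge_sort([1, 43, 42, 26, 48, 43, 6])
Split into [1, 43, 42] and [26, 48, 43, 6]
Left sorted: [1, 42, 43]
Right sorted: [6, 26, 43, 48]
Merge [1, 42, 43] and [6, 26, 43, 48]
= [1, 6, 26, 42, 43, 43, 48]


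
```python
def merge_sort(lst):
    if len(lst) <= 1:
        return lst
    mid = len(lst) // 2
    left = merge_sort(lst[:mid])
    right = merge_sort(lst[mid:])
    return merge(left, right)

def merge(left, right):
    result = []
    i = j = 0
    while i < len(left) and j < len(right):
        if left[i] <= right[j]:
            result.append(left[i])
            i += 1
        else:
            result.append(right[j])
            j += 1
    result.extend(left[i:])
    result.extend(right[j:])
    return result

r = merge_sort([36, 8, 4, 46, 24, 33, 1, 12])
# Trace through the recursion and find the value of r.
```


merge_sort([36, 8, 4, 46, 24, 33, 1, 12])
Split into [36, 8, 4, 46] and [24, 33, 1, 12]
Left sorted: [4, 8, 36, 46]
Right sorted: [1, 12, 24, 33]
Merge [4, 8, 36, 46] and [1, 12, 24, 33]
= [1, 4, 8, 12, 24, 33, 36, 46]


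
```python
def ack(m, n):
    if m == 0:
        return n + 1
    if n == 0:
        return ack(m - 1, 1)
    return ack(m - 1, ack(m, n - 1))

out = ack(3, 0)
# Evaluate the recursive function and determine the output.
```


ack(3, 0)
n == 0: return ack(2, 1)
= ack(2, 1) = 5
= 5


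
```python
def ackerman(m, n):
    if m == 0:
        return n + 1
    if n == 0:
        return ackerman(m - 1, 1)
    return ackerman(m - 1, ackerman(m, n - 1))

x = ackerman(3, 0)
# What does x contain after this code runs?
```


ackerman(3, 0)
n == 0: return ackerman(2, 1)
= ackerman(2, 1) = 5
= 5


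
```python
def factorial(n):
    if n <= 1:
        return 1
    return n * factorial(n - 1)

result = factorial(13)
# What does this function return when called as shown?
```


factorial(13)
= 13 * factorial(12)
= 13 * 12 * factorial(11)
= 13 * 12 * 11 * factorial(10)
= 13 * 12 * 11 * 10 * factorial(9)
= 13 * 12 * 11 * 10 * 9 * factorial(8)
= 13 * 12 * 11 * 10 * 9 * 8 * factorial(7)
= 13 * 12 * 11 * 10 * 9 * 8 * 7 * factorial(6)
= 13 * 12 * 11 * 10 * 9 * 8 * 7 * 6 * factorial(5)
= 13 * 12 * 11 * 10 * 9 * 8 * 7 * 6 * 5 * factorial(4)
= 13 * 12 * 11 * 10 * 9 * 8 * 7 * 6 * 5 * 4 * factorial(3)
= 13 * 12 * 11 * 10 * 9 * 8 * 7 * 6 * 5 * 4 * 3 * factorial(2)
= 13 * 12 * 11 * 10 * 9 * 8 * 7 * 6 * 5 * 4 * 3 * 2 * factorial(1)
= 13 * 12 * 11 * 10 * 9 * 8 * 7 * 6 * 5 * 4 * 3 * 2 * 1
= 6227020800


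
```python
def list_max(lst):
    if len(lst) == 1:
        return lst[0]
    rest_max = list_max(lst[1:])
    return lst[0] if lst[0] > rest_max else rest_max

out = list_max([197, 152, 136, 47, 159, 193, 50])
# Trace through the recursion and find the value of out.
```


list_max([197, 152, 136, 47, 159, 193, 50])
= compare 197 with list_max([152, 136, 47, 159, 193, 50])
= compare 152 with list_max([136, 47, 159, 193, 50])
= compare 136 with list_max([47, 159, 193, 50])
= compare 47 with list_max([159, 193, 50])
= compare 159 with list_max([193, 50])
= compare 193 with list_max([50])
Base: list_max([50]) = 50
compare 193 with 50: max = 193
compare 159 with 193: max = 193
compare 47 with 193: max = 193
compare 136 with 193: max = 193
compare 152 with 193: max = 193
compare 197 with 193: max = 197
= 197


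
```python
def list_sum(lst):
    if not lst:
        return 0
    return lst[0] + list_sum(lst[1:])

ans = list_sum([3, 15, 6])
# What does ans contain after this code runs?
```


list_sum([3, 15, 6])
= 3 + list_sum([15, 6])
= 3 + 15 + list_sum([6])
= 3 + 15 + 6 + list_sum([])
= 3 + 15 + 6 + 0
= 24


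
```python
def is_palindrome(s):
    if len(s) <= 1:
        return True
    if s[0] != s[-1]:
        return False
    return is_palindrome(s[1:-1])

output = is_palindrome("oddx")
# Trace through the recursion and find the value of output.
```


is_palindrome("oddx")
"oddx": s[0]='o' != s[-1]='x' -> False
= False


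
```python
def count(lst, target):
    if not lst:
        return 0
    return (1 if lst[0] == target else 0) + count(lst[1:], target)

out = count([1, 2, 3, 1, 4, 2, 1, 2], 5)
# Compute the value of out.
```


count([1, 2, 3, 1, 4, 2, 1, 2], 5)
lst[0]=1 != 5: 0 + count([2, 3, 1, 4, 2, 1, 2], 5)
lst[0]=2 != 5: 0 + count([3, 1, 4, 2, 1, 2], 5)
lst[0]=3 != 5: 0 + count([1, 4, 2, 1, 2], 5)
lst[0]=1 != 5: 0 + count([4, 2, 1, 2], 5)
lst[0]=4 != 5: 0 + count([2, 1, 2], 5)
lst[0]=2 != 5: 0 + count([1, 2], 5)
lst[0]=1 != 5: 0 + count([2], 5)
lst[0]=2 != 5: 0 + count([], 5)
= 0


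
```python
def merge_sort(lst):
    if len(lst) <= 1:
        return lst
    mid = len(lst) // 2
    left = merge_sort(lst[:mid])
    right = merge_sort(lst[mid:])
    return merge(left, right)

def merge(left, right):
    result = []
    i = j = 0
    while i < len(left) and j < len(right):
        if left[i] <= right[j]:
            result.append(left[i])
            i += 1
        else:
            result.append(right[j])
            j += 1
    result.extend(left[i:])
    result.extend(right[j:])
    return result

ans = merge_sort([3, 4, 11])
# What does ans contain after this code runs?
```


merge_sort([3, 4, 11])
Split into [3] and [4, 11]
Left sorted: [3]
Right sorted: [4, 11]
Merge [3] and [4, 11]
= [3, 4, 11]


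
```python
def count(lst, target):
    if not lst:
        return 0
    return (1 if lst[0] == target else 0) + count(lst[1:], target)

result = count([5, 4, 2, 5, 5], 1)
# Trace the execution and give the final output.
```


count([5, 4, 2, 5, 5], 1)
lst[0]=5 != 1: 0 + count([4, 2, 5, 5], 1)
lst[0]=4 != 1: 0 + count([2, 5, 5], 1)
lst[0]=2 != 1: 0 + count([5, 5], 1)
lst[0]=5 != 1: 0 + count([5], 1)
lst[0]=5 != 1: 0 + count([], 1)
= 0


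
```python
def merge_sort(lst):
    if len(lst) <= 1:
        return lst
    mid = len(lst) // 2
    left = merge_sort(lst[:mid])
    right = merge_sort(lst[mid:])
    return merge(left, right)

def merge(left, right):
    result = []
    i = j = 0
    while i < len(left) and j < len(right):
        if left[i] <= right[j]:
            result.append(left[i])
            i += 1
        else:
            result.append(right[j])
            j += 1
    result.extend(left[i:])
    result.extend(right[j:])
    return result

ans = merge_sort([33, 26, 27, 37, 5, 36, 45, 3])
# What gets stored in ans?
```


merge_sort([33, 26, 27, 37, 5, 36, 45, 3])
Split into [33, 26, 27, 37] and [5, 36, 45, 3]
Left sorted: [26, 27, 33, 37]
Right sorted: [3, 5, 36, 45]
Merge [26, 27, 33, 37] and [3, 5, 36, 45]
= [3, 5, 26, 27, 33, 36, 37, 45]


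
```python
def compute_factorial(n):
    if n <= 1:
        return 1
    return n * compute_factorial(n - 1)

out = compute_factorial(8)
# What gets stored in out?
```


compute_factorial(8)
= 8 * compute_factorial(7)
= 8 * 7 * compute_factorial(6)
= 8 * 7 * 6 * compute_factorial(5)
= 8 * 7 * 6 * 5 * compute_factorial(4)
= 8 * 7 * 6 * 5 * 4 * compute_factorial(3)
= 8 * 7 * 6 * 5 * 4 * 3 * compute_factorial(2)
= 8 * 7 * 6 * 5 * 4 * 3 * 2 * compute_factorial(1)
= 8 * 7 * 6 * 5 * 4 * 3 * 2 * 1
= 40320
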